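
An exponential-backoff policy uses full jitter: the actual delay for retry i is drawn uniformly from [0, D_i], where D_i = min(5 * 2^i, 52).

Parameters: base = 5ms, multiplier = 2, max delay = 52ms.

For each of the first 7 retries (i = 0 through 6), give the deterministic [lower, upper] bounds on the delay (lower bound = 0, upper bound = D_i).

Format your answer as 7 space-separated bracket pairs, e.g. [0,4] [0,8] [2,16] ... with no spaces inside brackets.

Answer: [0,5] [0,10] [0,20] [0,40] [0,52] [0,52] [0,52]

Derivation:
Computing bounds per retry:
  i=0: D_i=min(5*2^0,52)=5, bounds=[0,5]
  i=1: D_i=min(5*2^1,52)=10, bounds=[0,10]
  i=2: D_i=min(5*2^2,52)=20, bounds=[0,20]
  i=3: D_i=min(5*2^3,52)=40, bounds=[0,40]
  i=4: D_i=min(5*2^4,52)=52, bounds=[0,52]
  i=5: D_i=min(5*2^5,52)=52, bounds=[0,52]
  i=6: D_i=min(5*2^6,52)=52, bounds=[0,52]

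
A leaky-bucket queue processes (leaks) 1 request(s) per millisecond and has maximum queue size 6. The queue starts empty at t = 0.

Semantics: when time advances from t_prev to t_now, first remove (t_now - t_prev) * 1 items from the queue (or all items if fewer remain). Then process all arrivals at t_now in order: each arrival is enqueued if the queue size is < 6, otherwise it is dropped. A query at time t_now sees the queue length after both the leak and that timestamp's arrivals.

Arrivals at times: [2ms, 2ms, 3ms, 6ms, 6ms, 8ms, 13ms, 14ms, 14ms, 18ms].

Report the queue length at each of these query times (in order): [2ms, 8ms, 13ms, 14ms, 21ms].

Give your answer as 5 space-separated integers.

Answer: 2 1 1 2 0

Derivation:
Queue lengths at query times:
  query t=2ms: backlog = 2
  query t=8ms: backlog = 1
  query t=13ms: backlog = 1
  query t=14ms: backlog = 2
  query t=21ms: backlog = 0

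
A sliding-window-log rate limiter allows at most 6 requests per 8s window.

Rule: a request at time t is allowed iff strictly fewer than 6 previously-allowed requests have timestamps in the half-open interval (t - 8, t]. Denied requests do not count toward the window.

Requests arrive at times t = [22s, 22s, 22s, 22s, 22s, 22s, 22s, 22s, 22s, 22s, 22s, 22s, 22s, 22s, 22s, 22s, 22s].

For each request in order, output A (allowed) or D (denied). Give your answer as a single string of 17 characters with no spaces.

Answer: AAAAAADDDDDDDDDDD

Derivation:
Tracking allowed requests in the window:
  req#1 t=22s: ALLOW
  req#2 t=22s: ALLOW
  req#3 t=22s: ALLOW
  req#4 t=22s: ALLOW
  req#5 t=22s: ALLOW
  req#6 t=22s: ALLOW
  req#7 t=22s: DENY
  req#8 t=22s: DENY
  req#9 t=22s: DENY
  req#10 t=22s: DENY
  req#11 t=22s: DENY
  req#12 t=22s: DENY
  req#13 t=22s: DENY
  req#14 t=22s: DENY
  req#15 t=22s: DENY
  req#16 t=22s: DENY
  req#17 t=22s: DENY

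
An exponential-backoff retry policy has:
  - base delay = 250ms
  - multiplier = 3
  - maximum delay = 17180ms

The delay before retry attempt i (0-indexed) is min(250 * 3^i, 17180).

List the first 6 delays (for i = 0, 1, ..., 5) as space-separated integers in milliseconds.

Computing each delay:
  i=0: min(250*3^0, 17180) = 250
  i=1: min(250*3^1, 17180) = 750
  i=2: min(250*3^2, 17180) = 2250
  i=3: min(250*3^3, 17180) = 6750
  i=4: min(250*3^4, 17180) = 17180
  i=5: min(250*3^5, 17180) = 17180

Answer: 250 750 2250 6750 17180 17180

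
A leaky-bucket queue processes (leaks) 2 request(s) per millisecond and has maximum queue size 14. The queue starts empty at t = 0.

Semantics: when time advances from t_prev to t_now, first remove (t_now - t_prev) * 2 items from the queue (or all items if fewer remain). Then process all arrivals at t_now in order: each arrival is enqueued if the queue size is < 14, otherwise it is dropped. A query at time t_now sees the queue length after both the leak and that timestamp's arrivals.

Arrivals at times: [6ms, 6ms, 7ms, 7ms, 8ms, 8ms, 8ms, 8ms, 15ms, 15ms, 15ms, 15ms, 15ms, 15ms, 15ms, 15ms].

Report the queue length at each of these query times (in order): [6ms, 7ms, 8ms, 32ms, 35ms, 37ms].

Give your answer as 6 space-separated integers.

Queue lengths at query times:
  query t=6ms: backlog = 2
  query t=7ms: backlog = 2
  query t=8ms: backlog = 4
  query t=32ms: backlog = 0
  query t=35ms: backlog = 0
  query t=37ms: backlog = 0

Answer: 2 2 4 0 0 0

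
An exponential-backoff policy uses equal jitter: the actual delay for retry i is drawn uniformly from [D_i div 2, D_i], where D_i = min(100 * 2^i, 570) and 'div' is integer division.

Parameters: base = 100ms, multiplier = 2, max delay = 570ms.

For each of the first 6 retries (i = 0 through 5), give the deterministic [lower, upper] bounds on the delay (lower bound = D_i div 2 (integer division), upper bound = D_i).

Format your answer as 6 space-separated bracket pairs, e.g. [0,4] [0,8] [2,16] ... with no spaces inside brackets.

Answer: [50,100] [100,200] [200,400] [285,570] [285,570] [285,570]

Derivation:
Computing bounds per retry:
  i=0: D_i=min(100*2^0,570)=100, bounds=[50,100]
  i=1: D_i=min(100*2^1,570)=200, bounds=[100,200]
  i=2: D_i=min(100*2^2,570)=400, bounds=[200,400]
  i=3: D_i=min(100*2^3,570)=570, bounds=[285,570]
  i=4: D_i=min(100*2^4,570)=570, bounds=[285,570]
  i=5: D_i=min(100*2^5,570)=570, bounds=[285,570]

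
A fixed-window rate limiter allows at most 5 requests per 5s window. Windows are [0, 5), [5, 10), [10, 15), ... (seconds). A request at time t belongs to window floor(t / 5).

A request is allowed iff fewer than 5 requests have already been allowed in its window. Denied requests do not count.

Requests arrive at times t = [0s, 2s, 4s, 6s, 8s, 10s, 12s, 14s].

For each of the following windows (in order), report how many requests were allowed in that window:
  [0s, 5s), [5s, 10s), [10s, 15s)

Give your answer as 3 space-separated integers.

Processing requests:
  req#1 t=0s (window 0): ALLOW
  req#2 t=2s (window 0): ALLOW
  req#3 t=4s (window 0): ALLOW
  req#4 t=6s (window 1): ALLOW
  req#5 t=8s (window 1): ALLOW
  req#6 t=10s (window 2): ALLOW
  req#7 t=12s (window 2): ALLOW
  req#8 t=14s (window 2): ALLOW

Allowed counts by window: 3 2 3

Answer: 3 2 3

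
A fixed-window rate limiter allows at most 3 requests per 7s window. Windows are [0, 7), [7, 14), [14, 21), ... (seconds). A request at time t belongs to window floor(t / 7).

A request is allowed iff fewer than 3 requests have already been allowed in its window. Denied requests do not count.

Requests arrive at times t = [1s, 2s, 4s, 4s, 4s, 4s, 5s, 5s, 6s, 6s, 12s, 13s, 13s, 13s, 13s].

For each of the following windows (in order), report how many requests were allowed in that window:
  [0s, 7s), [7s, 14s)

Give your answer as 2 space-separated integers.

Processing requests:
  req#1 t=1s (window 0): ALLOW
  req#2 t=2s (window 0): ALLOW
  req#3 t=4s (window 0): ALLOW
  req#4 t=4s (window 0): DENY
  req#5 t=4s (window 0): DENY
  req#6 t=4s (window 0): DENY
  req#7 t=5s (window 0): DENY
  req#8 t=5s (window 0): DENY
  req#9 t=6s (window 0): DENY
  req#10 t=6s (window 0): DENY
  req#11 t=12s (window 1): ALLOW
  req#12 t=13s (window 1): ALLOW
  req#13 t=13s (window 1): ALLOW
  req#14 t=13s (window 1): DENY
  req#15 t=13s (window 1): DENY

Allowed counts by window: 3 3

Answer: 3 3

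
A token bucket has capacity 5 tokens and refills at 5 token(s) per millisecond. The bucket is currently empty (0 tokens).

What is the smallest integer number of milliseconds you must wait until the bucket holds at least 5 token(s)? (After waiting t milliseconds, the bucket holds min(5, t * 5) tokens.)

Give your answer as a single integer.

Answer: 1

Derivation:
Need t * 5 >= 5, so t >= 5/5.
Smallest integer t = ceil(5/5) = 1.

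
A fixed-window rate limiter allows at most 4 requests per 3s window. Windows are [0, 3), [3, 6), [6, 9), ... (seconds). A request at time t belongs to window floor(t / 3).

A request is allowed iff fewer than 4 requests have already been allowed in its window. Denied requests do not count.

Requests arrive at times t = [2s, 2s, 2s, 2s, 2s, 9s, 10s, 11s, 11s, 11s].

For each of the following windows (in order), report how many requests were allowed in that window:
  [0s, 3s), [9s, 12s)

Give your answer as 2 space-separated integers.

Processing requests:
  req#1 t=2s (window 0): ALLOW
  req#2 t=2s (window 0): ALLOW
  req#3 t=2s (window 0): ALLOW
  req#4 t=2s (window 0): ALLOW
  req#5 t=2s (window 0): DENY
  req#6 t=9s (window 3): ALLOW
  req#7 t=10s (window 3): ALLOW
  req#8 t=11s (window 3): ALLOW
  req#9 t=11s (window 3): ALLOW
  req#10 t=11s (window 3): DENY

Allowed counts by window: 4 4

Answer: 4 4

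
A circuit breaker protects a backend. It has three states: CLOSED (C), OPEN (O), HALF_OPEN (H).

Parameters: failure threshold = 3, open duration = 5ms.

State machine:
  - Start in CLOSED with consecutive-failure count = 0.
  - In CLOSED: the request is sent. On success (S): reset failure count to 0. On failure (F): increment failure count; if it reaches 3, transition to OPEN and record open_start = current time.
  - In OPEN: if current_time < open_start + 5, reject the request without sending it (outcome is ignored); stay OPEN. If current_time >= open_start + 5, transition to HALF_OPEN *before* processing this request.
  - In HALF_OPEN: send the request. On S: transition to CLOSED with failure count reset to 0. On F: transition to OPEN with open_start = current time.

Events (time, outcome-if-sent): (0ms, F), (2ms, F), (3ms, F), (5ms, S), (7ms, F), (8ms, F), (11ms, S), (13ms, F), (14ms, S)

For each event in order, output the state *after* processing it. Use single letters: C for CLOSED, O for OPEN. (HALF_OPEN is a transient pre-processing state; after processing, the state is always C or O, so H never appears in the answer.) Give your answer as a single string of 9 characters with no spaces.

Answer: CCOOOOOOO

Derivation:
State after each event:
  event#1 t=0ms outcome=F: state=CLOSED
  event#2 t=2ms outcome=F: state=CLOSED
  event#3 t=3ms outcome=F: state=OPEN
  event#4 t=5ms outcome=S: state=OPEN
  event#5 t=7ms outcome=F: state=OPEN
  event#6 t=8ms outcome=F: state=OPEN
  event#7 t=11ms outcome=S: state=OPEN
  event#8 t=13ms outcome=F: state=OPEN
  event#9 t=14ms outcome=S: state=OPEN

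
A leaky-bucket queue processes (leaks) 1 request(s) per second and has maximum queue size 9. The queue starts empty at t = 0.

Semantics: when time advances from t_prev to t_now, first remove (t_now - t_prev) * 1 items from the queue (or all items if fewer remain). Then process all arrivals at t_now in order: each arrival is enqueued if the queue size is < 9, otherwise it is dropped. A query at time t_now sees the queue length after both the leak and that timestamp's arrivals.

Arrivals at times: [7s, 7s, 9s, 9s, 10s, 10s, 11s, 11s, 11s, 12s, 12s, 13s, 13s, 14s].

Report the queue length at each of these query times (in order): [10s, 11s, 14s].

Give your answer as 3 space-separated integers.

Queue lengths at query times:
  query t=10s: backlog = 3
  query t=11s: backlog = 5
  query t=14s: backlog = 7

Answer: 3 5 7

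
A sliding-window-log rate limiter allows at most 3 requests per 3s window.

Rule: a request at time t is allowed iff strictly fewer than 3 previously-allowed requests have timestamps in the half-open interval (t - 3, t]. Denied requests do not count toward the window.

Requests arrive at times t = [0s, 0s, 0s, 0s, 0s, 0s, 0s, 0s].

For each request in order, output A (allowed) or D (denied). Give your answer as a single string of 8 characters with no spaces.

Answer: AAADDDDD

Derivation:
Tracking allowed requests in the window:
  req#1 t=0s: ALLOW
  req#2 t=0s: ALLOW
  req#3 t=0s: ALLOW
  req#4 t=0s: DENY
  req#5 t=0s: DENY
  req#6 t=0s: DENY
  req#7 t=0s: DENY
  req#8 t=0s: DENY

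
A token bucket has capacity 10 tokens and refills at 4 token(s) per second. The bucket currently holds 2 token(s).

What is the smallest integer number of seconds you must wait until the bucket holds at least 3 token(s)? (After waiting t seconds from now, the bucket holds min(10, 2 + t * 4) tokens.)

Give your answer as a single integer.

Need 2 + t * 4 >= 3, so t >= 1/4.
Smallest integer t = ceil(1/4) = 1.

Answer: 1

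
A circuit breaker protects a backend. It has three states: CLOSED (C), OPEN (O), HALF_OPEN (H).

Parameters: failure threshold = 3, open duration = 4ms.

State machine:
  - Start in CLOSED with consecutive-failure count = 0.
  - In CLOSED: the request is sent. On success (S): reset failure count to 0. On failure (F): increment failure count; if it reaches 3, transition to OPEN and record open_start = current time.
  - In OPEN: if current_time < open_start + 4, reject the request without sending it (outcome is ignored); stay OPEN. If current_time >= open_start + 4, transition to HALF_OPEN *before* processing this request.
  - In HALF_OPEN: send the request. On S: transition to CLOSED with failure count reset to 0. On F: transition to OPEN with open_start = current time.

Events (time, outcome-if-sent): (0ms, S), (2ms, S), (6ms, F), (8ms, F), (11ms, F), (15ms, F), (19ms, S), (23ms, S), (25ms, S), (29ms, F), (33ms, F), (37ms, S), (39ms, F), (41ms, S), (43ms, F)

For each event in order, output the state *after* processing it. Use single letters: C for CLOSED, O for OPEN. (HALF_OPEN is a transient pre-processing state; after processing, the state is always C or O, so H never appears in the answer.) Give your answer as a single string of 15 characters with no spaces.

State after each event:
  event#1 t=0ms outcome=S: state=CLOSED
  event#2 t=2ms outcome=S: state=CLOSED
  event#3 t=6ms outcome=F: state=CLOSED
  event#4 t=8ms outcome=F: state=CLOSED
  event#5 t=11ms outcome=F: state=OPEN
  event#6 t=15ms outcome=F: state=OPEN
  event#7 t=19ms outcome=S: state=CLOSED
  event#8 t=23ms outcome=S: state=CLOSED
  event#9 t=25ms outcome=S: state=CLOSED
  event#10 t=29ms outcome=F: state=CLOSED
  event#11 t=33ms outcome=F: state=CLOSED
  event#12 t=37ms outcome=S: state=CLOSED
  event#13 t=39ms outcome=F: state=CLOSED
  event#14 t=41ms outcome=S: state=CLOSED
  event#15 t=43ms outcome=F: state=CLOSED

Answer: CCCCOOCCCCCCCCC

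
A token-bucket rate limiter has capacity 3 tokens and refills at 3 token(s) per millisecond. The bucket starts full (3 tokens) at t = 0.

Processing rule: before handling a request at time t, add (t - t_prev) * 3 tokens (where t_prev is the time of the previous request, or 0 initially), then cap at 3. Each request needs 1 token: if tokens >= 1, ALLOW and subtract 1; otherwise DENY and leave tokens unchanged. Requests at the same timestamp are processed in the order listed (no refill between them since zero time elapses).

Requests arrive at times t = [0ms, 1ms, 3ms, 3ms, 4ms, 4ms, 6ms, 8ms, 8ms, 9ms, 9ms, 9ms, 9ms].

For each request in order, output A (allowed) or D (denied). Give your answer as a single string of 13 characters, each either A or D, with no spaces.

Answer: AAAAAAAAAAAAD

Derivation:
Simulating step by step:
  req#1 t=0ms: ALLOW
  req#2 t=1ms: ALLOW
  req#3 t=3ms: ALLOW
  req#4 t=3ms: ALLOW
  req#5 t=4ms: ALLOW
  req#6 t=4ms: ALLOW
  req#7 t=6ms: ALLOW
  req#8 t=8ms: ALLOW
  req#9 t=8ms: ALLOW
  req#10 t=9ms: ALLOW
  req#11 t=9ms: ALLOW
  req#12 t=9ms: ALLOW
  req#13 t=9ms: DENY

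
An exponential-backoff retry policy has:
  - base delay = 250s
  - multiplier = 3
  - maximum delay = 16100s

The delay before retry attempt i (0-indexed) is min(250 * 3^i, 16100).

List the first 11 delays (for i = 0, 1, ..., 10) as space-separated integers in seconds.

Answer: 250 750 2250 6750 16100 16100 16100 16100 16100 16100 16100

Derivation:
Computing each delay:
  i=0: min(250*3^0, 16100) = 250
  i=1: min(250*3^1, 16100) = 750
  i=2: min(250*3^2, 16100) = 2250
  i=3: min(250*3^3, 16100) = 6750
  i=4: min(250*3^4, 16100) = 16100
  i=5: min(250*3^5, 16100) = 16100
  i=6: min(250*3^6, 16100) = 16100
  i=7: min(250*3^7, 16100) = 16100
  i=8: min(250*3^8, 16100) = 16100
  i=9: min(250*3^9, 16100) = 16100
  i=10: min(250*3^10, 16100) = 16100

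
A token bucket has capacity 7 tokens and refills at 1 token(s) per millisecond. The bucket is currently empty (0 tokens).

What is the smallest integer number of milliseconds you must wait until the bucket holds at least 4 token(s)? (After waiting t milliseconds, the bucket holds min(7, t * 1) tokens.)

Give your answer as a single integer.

Need t * 1 >= 4, so t >= 4/1.
Smallest integer t = ceil(4/1) = 4.

Answer: 4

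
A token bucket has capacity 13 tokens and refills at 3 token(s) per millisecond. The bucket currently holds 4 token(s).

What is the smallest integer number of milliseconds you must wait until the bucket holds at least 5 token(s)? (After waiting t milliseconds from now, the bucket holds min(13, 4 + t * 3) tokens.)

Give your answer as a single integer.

Answer: 1

Derivation:
Need 4 + t * 3 >= 5, so t >= 1/3.
Smallest integer t = ceil(1/3) = 1.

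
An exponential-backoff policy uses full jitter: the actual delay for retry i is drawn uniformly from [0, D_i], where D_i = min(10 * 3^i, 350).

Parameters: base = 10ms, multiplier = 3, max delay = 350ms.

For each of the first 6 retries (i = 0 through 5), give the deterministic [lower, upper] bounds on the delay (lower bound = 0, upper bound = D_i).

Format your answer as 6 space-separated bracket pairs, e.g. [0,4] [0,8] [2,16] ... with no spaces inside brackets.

Answer: [0,10] [0,30] [0,90] [0,270] [0,350] [0,350]

Derivation:
Computing bounds per retry:
  i=0: D_i=min(10*3^0,350)=10, bounds=[0,10]
  i=1: D_i=min(10*3^1,350)=30, bounds=[0,30]
  i=2: D_i=min(10*3^2,350)=90, bounds=[0,90]
  i=3: D_i=min(10*3^3,350)=270, bounds=[0,270]
  i=4: D_i=min(10*3^4,350)=350, bounds=[0,350]
  i=5: D_i=min(10*3^5,350)=350, bounds=[0,350]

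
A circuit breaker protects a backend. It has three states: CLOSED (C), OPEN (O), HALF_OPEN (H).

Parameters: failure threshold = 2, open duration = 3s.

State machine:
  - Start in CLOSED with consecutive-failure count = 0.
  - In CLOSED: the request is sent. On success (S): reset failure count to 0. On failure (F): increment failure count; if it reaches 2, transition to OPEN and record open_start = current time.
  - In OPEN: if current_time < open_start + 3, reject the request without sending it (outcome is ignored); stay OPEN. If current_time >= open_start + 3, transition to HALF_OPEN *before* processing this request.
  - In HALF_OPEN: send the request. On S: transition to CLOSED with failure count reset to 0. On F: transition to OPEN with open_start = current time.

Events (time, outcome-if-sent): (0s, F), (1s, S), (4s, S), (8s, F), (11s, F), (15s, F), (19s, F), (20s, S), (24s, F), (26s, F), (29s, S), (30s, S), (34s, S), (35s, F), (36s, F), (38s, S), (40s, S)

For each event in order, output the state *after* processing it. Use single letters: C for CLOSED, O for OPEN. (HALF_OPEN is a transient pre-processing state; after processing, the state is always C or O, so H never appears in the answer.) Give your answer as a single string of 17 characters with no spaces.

State after each event:
  event#1 t=0s outcome=F: state=CLOSED
  event#2 t=1s outcome=S: state=CLOSED
  event#3 t=4s outcome=S: state=CLOSED
  event#4 t=8s outcome=F: state=CLOSED
  event#5 t=11s outcome=F: state=OPEN
  event#6 t=15s outcome=F: state=OPEN
  event#7 t=19s outcome=F: state=OPEN
  event#8 t=20s outcome=S: state=OPEN
  event#9 t=24s outcome=F: state=OPEN
  event#10 t=26s outcome=F: state=OPEN
  event#11 t=29s outcome=S: state=CLOSED
  event#12 t=30s outcome=S: state=CLOSED
  event#13 t=34s outcome=S: state=CLOSED
  event#14 t=35s outcome=F: state=CLOSED
  event#15 t=36s outcome=F: state=OPEN
  event#16 t=38s outcome=S: state=OPEN
  event#17 t=40s outcome=S: state=CLOSED

Answer: CCCCOOOOOOCCCCOOC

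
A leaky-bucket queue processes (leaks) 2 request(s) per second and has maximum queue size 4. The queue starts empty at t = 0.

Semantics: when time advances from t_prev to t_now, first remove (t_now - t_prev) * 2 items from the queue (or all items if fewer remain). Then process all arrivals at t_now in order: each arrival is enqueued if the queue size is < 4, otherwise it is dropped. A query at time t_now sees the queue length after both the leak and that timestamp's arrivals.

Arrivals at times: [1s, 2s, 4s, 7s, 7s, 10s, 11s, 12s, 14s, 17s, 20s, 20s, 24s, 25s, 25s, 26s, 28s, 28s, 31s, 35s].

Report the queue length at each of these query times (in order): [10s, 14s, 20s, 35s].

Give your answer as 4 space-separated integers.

Answer: 1 1 2 1

Derivation:
Queue lengths at query times:
  query t=10s: backlog = 1
  query t=14s: backlog = 1
  query t=20s: backlog = 2
  query t=35s: backlog = 1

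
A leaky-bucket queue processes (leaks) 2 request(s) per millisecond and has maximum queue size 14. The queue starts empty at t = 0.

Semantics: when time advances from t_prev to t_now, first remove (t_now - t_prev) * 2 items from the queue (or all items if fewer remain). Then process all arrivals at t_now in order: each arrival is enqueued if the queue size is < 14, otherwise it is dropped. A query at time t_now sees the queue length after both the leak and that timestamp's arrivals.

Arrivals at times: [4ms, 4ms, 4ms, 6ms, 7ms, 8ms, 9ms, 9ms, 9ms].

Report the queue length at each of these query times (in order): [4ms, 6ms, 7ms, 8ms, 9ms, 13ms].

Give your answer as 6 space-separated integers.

Answer: 3 1 1 1 3 0

Derivation:
Queue lengths at query times:
  query t=4ms: backlog = 3
  query t=6ms: backlog = 1
  query t=7ms: backlog = 1
  query t=8ms: backlog = 1
  query t=9ms: backlog = 3
  query t=13ms: backlog = 0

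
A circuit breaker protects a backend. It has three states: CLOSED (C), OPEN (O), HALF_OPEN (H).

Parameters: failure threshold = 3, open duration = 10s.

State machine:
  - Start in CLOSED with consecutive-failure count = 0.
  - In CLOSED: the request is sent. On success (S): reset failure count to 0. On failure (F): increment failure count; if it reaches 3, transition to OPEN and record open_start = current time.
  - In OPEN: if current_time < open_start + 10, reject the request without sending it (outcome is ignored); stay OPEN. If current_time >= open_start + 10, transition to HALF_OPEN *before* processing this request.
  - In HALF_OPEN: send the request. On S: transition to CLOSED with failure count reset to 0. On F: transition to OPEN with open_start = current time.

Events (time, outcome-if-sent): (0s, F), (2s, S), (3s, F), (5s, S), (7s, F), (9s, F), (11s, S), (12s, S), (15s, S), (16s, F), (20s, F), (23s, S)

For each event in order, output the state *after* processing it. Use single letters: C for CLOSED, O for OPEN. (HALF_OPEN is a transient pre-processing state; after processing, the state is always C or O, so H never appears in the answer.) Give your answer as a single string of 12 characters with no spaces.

Answer: CCCCCCCCCCCC

Derivation:
State after each event:
  event#1 t=0s outcome=F: state=CLOSED
  event#2 t=2s outcome=S: state=CLOSED
  event#3 t=3s outcome=F: state=CLOSED
  event#4 t=5s outcome=S: state=CLOSED
  event#5 t=7s outcome=F: state=CLOSED
  event#6 t=9s outcome=F: state=CLOSED
  event#7 t=11s outcome=S: state=CLOSED
  event#8 t=12s outcome=S: state=CLOSED
  event#9 t=15s outcome=S: state=CLOSED
  event#10 t=16s outcome=F: state=CLOSED
  event#11 t=20s outcome=F: state=CLOSED
  event#12 t=23s outcome=S: state=CLOSED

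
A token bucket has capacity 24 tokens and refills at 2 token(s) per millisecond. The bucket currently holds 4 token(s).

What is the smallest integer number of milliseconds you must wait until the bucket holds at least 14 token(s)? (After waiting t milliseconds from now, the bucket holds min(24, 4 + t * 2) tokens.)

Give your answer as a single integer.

Need 4 + t * 2 >= 14, so t >= 10/2.
Smallest integer t = ceil(10/2) = 5.

Answer: 5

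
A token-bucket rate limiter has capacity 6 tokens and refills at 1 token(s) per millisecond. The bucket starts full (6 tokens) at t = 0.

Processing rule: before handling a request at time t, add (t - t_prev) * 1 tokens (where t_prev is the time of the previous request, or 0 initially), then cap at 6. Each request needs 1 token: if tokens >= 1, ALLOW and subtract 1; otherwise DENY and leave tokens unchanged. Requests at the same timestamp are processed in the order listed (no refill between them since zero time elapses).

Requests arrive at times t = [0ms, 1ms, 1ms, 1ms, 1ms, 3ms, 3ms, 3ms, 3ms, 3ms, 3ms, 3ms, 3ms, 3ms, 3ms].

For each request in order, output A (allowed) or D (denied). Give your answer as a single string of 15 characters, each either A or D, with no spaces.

Simulating step by step:
  req#1 t=0ms: ALLOW
  req#2 t=1ms: ALLOW
  req#3 t=1ms: ALLOW
  req#4 t=1ms: ALLOW
  req#5 t=1ms: ALLOW
  req#6 t=3ms: ALLOW
  req#7 t=3ms: ALLOW
  req#8 t=3ms: ALLOW
  req#9 t=3ms: ALLOW
  req#10 t=3ms: DENY
  req#11 t=3ms: DENY
  req#12 t=3ms: DENY
  req#13 t=3ms: DENY
  req#14 t=3ms: DENY
  req#15 t=3ms: DENY

Answer: AAAAAAAAADDDDDD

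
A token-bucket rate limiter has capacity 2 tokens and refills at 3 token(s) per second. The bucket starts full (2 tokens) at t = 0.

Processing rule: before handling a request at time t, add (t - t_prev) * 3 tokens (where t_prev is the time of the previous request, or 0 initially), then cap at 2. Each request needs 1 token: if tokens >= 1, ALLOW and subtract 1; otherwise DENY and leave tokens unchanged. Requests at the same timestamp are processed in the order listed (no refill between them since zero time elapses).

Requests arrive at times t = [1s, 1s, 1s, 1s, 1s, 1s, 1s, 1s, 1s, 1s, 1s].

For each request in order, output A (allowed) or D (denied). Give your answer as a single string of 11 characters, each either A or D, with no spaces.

Answer: AADDDDDDDDD

Derivation:
Simulating step by step:
  req#1 t=1s: ALLOW
  req#2 t=1s: ALLOW
  req#3 t=1s: DENY
  req#4 t=1s: DENY
  req#5 t=1s: DENY
  req#6 t=1s: DENY
  req#7 t=1s: DENY
  req#8 t=1s: DENY
  req#9 t=1s: DENY
  req#10 t=1s: DENY
  req#11 t=1s: DENY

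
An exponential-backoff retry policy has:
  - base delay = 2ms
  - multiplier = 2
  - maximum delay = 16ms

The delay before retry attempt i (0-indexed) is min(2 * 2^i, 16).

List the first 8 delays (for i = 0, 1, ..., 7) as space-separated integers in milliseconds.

Computing each delay:
  i=0: min(2*2^0, 16) = 2
  i=1: min(2*2^1, 16) = 4
  i=2: min(2*2^2, 16) = 8
  i=3: min(2*2^3, 16) = 16
  i=4: min(2*2^4, 16) = 16
  i=5: min(2*2^5, 16) = 16
  i=6: min(2*2^6, 16) = 16
  i=7: min(2*2^7, 16) = 16

Answer: 2 4 8 16 16 16 16 16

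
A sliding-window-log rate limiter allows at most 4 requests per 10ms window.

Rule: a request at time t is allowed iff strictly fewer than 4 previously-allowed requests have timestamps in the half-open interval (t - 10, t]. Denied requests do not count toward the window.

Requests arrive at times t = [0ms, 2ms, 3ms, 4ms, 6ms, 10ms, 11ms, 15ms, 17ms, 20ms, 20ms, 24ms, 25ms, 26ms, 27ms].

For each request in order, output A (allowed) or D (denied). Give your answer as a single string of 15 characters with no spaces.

Answer: AAAADADAAAADADA

Derivation:
Tracking allowed requests in the window:
  req#1 t=0ms: ALLOW
  req#2 t=2ms: ALLOW
  req#3 t=3ms: ALLOW
  req#4 t=4ms: ALLOW
  req#5 t=6ms: DENY
  req#6 t=10ms: ALLOW
  req#7 t=11ms: DENY
  req#8 t=15ms: ALLOW
  req#9 t=17ms: ALLOW
  req#10 t=20ms: ALLOW
  req#11 t=20ms: ALLOW
  req#12 t=24ms: DENY
  req#13 t=25ms: ALLOW
  req#14 t=26ms: DENY
  req#15 t=27ms: ALLOW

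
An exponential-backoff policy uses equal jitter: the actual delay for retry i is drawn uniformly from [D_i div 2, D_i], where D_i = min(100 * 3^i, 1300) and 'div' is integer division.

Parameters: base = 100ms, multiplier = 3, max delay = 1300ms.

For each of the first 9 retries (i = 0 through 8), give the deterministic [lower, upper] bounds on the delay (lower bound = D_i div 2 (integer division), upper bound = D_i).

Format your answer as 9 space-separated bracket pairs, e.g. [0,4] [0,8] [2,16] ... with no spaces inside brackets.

Answer: [50,100] [150,300] [450,900] [650,1300] [650,1300] [650,1300] [650,1300] [650,1300] [650,1300]

Derivation:
Computing bounds per retry:
  i=0: D_i=min(100*3^0,1300)=100, bounds=[50,100]
  i=1: D_i=min(100*3^1,1300)=300, bounds=[150,300]
  i=2: D_i=min(100*3^2,1300)=900, bounds=[450,900]
  i=3: D_i=min(100*3^3,1300)=1300, bounds=[650,1300]
  i=4: D_i=min(100*3^4,1300)=1300, bounds=[650,1300]
  i=5: D_i=min(100*3^5,1300)=1300, bounds=[650,1300]
  i=6: D_i=min(100*3^6,1300)=1300, bounds=[650,1300]
  i=7: D_i=min(100*3^7,1300)=1300, bounds=[650,1300]
  i=8: D_i=min(100*3^8,1300)=1300, bounds=[650,1300]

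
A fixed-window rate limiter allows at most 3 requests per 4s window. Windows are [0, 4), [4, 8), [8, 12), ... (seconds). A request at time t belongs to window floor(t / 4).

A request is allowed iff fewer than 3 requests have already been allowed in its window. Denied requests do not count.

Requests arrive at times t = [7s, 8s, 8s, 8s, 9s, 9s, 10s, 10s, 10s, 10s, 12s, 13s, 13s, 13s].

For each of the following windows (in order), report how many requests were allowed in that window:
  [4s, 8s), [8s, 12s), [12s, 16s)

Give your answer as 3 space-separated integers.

Answer: 1 3 3

Derivation:
Processing requests:
  req#1 t=7s (window 1): ALLOW
  req#2 t=8s (window 2): ALLOW
  req#3 t=8s (window 2): ALLOW
  req#4 t=8s (window 2): ALLOW
  req#5 t=9s (window 2): DENY
  req#6 t=9s (window 2): DENY
  req#7 t=10s (window 2): DENY
  req#8 t=10s (window 2): DENY
  req#9 t=10s (window 2): DENY
  req#10 t=10s (window 2): DENY
  req#11 t=12s (window 3): ALLOW
  req#12 t=13s (window 3): ALLOW
  req#13 t=13s (window 3): ALLOW
  req#14 t=13s (window 3): DENY

Allowed counts by window: 1 3 3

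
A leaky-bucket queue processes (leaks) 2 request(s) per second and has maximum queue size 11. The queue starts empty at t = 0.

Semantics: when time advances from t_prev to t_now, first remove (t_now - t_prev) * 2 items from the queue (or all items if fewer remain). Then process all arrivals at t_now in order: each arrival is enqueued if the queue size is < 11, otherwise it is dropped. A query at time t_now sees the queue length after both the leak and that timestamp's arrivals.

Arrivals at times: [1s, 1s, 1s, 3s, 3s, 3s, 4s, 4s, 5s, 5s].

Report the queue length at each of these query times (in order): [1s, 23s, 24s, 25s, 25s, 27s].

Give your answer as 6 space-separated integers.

Answer: 3 0 0 0 0 0

Derivation:
Queue lengths at query times:
  query t=1s: backlog = 3
  query t=23s: backlog = 0
  query t=24s: backlog = 0
  query t=25s: backlog = 0
  query t=25s: backlog = 0
  query t=27s: backlog = 0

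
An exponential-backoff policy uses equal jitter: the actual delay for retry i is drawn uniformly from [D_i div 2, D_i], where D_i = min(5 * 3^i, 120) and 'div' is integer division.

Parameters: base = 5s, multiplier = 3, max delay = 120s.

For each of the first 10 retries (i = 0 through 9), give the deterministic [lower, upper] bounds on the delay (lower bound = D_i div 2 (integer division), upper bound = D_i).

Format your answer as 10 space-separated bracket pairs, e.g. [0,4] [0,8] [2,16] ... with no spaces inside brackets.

Computing bounds per retry:
  i=0: D_i=min(5*3^0,120)=5, bounds=[2,5]
  i=1: D_i=min(5*3^1,120)=15, bounds=[7,15]
  i=2: D_i=min(5*3^2,120)=45, bounds=[22,45]
  i=3: D_i=min(5*3^3,120)=120, bounds=[60,120]
  i=4: D_i=min(5*3^4,120)=120, bounds=[60,120]
  i=5: D_i=min(5*3^5,120)=120, bounds=[60,120]
  i=6: D_i=min(5*3^6,120)=120, bounds=[60,120]
  i=7: D_i=min(5*3^7,120)=120, bounds=[60,120]
  i=8: D_i=min(5*3^8,120)=120, bounds=[60,120]
  i=9: D_i=min(5*3^9,120)=120, bounds=[60,120]

Answer: [2,5] [7,15] [22,45] [60,120] [60,120] [60,120] [60,120] [60,120] [60,120] [60,120]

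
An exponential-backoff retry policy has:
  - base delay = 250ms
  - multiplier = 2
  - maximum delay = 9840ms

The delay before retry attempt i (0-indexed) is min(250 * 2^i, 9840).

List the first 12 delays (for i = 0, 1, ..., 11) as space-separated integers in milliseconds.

Computing each delay:
  i=0: min(250*2^0, 9840) = 250
  i=1: min(250*2^1, 9840) = 500
  i=2: min(250*2^2, 9840) = 1000
  i=3: min(250*2^3, 9840) = 2000
  i=4: min(250*2^4, 9840) = 4000
  i=5: min(250*2^5, 9840) = 8000
  i=6: min(250*2^6, 9840) = 9840
  i=7: min(250*2^7, 9840) = 9840
  i=8: min(250*2^8, 9840) = 9840
  i=9: min(250*2^9, 9840) = 9840
  i=10: min(250*2^10, 9840) = 9840
  i=11: min(250*2^11, 9840) = 9840

Answer: 250 500 1000 2000 4000 8000 9840 9840 9840 9840 9840 9840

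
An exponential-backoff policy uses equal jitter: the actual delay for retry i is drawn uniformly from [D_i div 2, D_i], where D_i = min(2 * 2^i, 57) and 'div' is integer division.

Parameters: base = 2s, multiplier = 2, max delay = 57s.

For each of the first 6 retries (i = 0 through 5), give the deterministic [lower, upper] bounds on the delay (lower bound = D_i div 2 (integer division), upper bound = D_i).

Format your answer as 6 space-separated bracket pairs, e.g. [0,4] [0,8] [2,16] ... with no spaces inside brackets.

Computing bounds per retry:
  i=0: D_i=min(2*2^0,57)=2, bounds=[1,2]
  i=1: D_i=min(2*2^1,57)=4, bounds=[2,4]
  i=2: D_i=min(2*2^2,57)=8, bounds=[4,8]
  i=3: D_i=min(2*2^3,57)=16, bounds=[8,16]
  i=4: D_i=min(2*2^4,57)=32, bounds=[16,32]
  i=5: D_i=min(2*2^5,57)=57, bounds=[28,57]

Answer: [1,2] [2,4] [4,8] [8,16] [16,32] [28,57]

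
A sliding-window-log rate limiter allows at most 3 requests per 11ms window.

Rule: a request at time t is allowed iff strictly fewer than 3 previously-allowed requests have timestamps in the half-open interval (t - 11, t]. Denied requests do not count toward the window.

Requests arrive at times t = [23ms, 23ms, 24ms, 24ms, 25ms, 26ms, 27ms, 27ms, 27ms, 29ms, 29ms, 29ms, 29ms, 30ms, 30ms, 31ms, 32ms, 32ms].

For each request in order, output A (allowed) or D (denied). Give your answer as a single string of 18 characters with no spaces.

Tracking allowed requests in the window:
  req#1 t=23ms: ALLOW
  req#2 t=23ms: ALLOW
  req#3 t=24ms: ALLOW
  req#4 t=24ms: DENY
  req#5 t=25ms: DENY
  req#6 t=26ms: DENY
  req#7 t=27ms: DENY
  req#8 t=27ms: DENY
  req#9 t=27ms: DENY
  req#10 t=29ms: DENY
  req#11 t=29ms: DENY
  req#12 t=29ms: DENY
  req#13 t=29ms: DENY
  req#14 t=30ms: DENY
  req#15 t=30ms: DENY
  req#16 t=31ms: DENY
  req#17 t=32ms: DENY
  req#18 t=32ms: DENY

Answer: AAADDDDDDDDDDDDDDD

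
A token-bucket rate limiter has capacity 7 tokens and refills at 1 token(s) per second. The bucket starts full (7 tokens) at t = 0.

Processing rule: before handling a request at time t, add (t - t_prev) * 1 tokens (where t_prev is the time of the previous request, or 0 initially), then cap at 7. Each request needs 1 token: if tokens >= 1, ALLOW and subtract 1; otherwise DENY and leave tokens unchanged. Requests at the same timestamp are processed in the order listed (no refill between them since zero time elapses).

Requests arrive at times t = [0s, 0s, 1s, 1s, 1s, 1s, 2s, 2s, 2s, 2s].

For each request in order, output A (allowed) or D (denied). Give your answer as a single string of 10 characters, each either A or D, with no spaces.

Simulating step by step:
  req#1 t=0s: ALLOW
  req#2 t=0s: ALLOW
  req#3 t=1s: ALLOW
  req#4 t=1s: ALLOW
  req#5 t=1s: ALLOW
  req#6 t=1s: ALLOW
  req#7 t=2s: ALLOW
  req#8 t=2s: ALLOW
  req#9 t=2s: ALLOW
  req#10 t=2s: DENY

Answer: AAAAAAAAAD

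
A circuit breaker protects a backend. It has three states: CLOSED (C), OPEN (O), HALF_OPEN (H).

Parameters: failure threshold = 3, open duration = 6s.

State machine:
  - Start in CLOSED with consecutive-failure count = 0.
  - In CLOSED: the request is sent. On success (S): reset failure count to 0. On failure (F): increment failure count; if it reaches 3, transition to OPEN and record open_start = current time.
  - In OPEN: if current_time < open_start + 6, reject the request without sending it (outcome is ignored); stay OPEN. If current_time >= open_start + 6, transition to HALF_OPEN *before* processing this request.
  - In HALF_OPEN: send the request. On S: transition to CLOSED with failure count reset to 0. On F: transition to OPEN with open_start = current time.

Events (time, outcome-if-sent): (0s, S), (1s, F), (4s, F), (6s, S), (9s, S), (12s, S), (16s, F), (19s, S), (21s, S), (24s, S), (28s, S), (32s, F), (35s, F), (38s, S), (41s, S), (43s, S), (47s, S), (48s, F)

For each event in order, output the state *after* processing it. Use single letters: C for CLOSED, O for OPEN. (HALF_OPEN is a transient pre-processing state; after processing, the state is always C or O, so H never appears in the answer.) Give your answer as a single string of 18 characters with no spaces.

State after each event:
  event#1 t=0s outcome=S: state=CLOSED
  event#2 t=1s outcome=F: state=CLOSED
  event#3 t=4s outcome=F: state=CLOSED
  event#4 t=6s outcome=S: state=CLOSED
  event#5 t=9s outcome=S: state=CLOSED
  event#6 t=12s outcome=S: state=CLOSED
  event#7 t=16s outcome=F: state=CLOSED
  event#8 t=19s outcome=S: state=CLOSED
  event#9 t=21s outcome=S: state=CLOSED
  event#10 t=24s outcome=S: state=CLOSED
  event#11 t=28s outcome=S: state=CLOSED
  event#12 t=32s outcome=F: state=CLOSED
  event#13 t=35s outcome=F: state=CLOSED
  event#14 t=38s outcome=S: state=CLOSED
  event#15 t=41s outcome=S: state=CLOSED
  event#16 t=43s outcome=S: state=CLOSED
  event#17 t=47s outcome=S: state=CLOSED
  event#18 t=48s outcome=F: state=CLOSED

Answer: CCCCCCCCCCCCCCCCCC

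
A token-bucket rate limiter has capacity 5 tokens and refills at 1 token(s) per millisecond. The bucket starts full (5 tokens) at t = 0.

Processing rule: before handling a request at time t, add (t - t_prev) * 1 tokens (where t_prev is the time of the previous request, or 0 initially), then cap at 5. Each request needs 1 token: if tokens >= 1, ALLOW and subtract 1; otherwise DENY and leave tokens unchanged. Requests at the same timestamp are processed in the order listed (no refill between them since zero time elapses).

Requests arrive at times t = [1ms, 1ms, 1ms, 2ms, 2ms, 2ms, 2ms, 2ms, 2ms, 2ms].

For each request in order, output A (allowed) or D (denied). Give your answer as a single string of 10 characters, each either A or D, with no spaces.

Answer: AAAAAADDDD

Derivation:
Simulating step by step:
  req#1 t=1ms: ALLOW
  req#2 t=1ms: ALLOW
  req#3 t=1ms: ALLOW
  req#4 t=2ms: ALLOW
  req#5 t=2ms: ALLOW
  req#6 t=2ms: ALLOW
  req#7 t=2ms: DENY
  req#8 t=2ms: DENY
  req#9 t=2ms: DENY
  req#10 t=2ms: DENY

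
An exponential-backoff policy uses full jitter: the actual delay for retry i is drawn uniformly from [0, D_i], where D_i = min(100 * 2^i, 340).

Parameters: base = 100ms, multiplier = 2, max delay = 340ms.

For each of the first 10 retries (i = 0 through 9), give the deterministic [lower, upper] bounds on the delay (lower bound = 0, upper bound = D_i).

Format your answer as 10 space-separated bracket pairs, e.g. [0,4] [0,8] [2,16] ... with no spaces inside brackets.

Computing bounds per retry:
  i=0: D_i=min(100*2^0,340)=100, bounds=[0,100]
  i=1: D_i=min(100*2^1,340)=200, bounds=[0,200]
  i=2: D_i=min(100*2^2,340)=340, bounds=[0,340]
  i=3: D_i=min(100*2^3,340)=340, bounds=[0,340]
  i=4: D_i=min(100*2^4,340)=340, bounds=[0,340]
  i=5: D_i=min(100*2^5,340)=340, bounds=[0,340]
  i=6: D_i=min(100*2^6,340)=340, bounds=[0,340]
  i=7: D_i=min(100*2^7,340)=340, bounds=[0,340]
  i=8: D_i=min(100*2^8,340)=340, bounds=[0,340]
  i=9: D_i=min(100*2^9,340)=340, bounds=[0,340]

Answer: [0,100] [0,200] [0,340] [0,340] [0,340] [0,340] [0,340] [0,340] [0,340] [0,340]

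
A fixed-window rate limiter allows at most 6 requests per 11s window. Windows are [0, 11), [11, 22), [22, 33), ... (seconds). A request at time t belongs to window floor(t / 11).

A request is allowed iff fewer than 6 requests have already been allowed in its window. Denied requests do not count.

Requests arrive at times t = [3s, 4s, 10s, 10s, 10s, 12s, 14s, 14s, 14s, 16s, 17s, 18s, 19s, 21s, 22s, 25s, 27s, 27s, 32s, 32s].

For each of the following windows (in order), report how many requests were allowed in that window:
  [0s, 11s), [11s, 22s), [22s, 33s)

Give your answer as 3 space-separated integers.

Processing requests:
  req#1 t=3s (window 0): ALLOW
  req#2 t=4s (window 0): ALLOW
  req#3 t=10s (window 0): ALLOW
  req#4 t=10s (window 0): ALLOW
  req#5 t=10s (window 0): ALLOW
  req#6 t=12s (window 1): ALLOW
  req#7 t=14s (window 1): ALLOW
  req#8 t=14s (window 1): ALLOW
  req#9 t=14s (window 1): ALLOW
  req#10 t=16s (window 1): ALLOW
  req#11 t=17s (window 1): ALLOW
  req#12 t=18s (window 1): DENY
  req#13 t=19s (window 1): DENY
  req#14 t=21s (window 1): DENY
  req#15 t=22s (window 2): ALLOW
  req#16 t=25s (window 2): ALLOW
  req#17 t=27s (window 2): ALLOW
  req#18 t=27s (window 2): ALLOW
  req#19 t=32s (window 2): ALLOW
  req#20 t=32s (window 2): ALLOW

Allowed counts by window: 5 6 6

Answer: 5 6 6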